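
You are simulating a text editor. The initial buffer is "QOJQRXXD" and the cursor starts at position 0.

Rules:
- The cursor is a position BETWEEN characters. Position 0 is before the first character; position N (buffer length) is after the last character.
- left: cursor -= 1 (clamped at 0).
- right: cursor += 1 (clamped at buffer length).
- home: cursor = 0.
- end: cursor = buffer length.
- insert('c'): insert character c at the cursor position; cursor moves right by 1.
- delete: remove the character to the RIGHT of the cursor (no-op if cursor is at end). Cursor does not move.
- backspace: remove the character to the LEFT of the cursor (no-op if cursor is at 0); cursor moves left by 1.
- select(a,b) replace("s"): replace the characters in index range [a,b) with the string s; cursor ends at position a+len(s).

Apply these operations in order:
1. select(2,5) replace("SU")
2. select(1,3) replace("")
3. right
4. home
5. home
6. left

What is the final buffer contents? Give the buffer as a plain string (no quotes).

Answer: QUXXD

Derivation:
After op 1 (select(2,5) replace("SU")): buf='QOSUXXD' cursor=4
After op 2 (select(1,3) replace("")): buf='QUXXD' cursor=1
After op 3 (right): buf='QUXXD' cursor=2
After op 4 (home): buf='QUXXD' cursor=0
After op 5 (home): buf='QUXXD' cursor=0
After op 6 (left): buf='QUXXD' cursor=0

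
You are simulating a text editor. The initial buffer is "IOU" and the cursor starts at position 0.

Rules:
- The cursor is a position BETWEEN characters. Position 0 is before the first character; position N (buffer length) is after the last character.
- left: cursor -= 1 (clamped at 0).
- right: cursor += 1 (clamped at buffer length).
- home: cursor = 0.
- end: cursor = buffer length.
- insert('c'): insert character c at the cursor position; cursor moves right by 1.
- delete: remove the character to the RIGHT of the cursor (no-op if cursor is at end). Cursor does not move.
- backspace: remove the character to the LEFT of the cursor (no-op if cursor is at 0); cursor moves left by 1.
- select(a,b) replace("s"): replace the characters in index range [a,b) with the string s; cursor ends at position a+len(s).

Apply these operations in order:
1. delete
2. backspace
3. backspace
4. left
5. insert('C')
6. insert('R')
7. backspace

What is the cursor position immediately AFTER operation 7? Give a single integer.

Answer: 1

Derivation:
After op 1 (delete): buf='OU' cursor=0
After op 2 (backspace): buf='OU' cursor=0
After op 3 (backspace): buf='OU' cursor=0
After op 4 (left): buf='OU' cursor=0
After op 5 (insert('C')): buf='COU' cursor=1
After op 6 (insert('R')): buf='CROU' cursor=2
After op 7 (backspace): buf='COU' cursor=1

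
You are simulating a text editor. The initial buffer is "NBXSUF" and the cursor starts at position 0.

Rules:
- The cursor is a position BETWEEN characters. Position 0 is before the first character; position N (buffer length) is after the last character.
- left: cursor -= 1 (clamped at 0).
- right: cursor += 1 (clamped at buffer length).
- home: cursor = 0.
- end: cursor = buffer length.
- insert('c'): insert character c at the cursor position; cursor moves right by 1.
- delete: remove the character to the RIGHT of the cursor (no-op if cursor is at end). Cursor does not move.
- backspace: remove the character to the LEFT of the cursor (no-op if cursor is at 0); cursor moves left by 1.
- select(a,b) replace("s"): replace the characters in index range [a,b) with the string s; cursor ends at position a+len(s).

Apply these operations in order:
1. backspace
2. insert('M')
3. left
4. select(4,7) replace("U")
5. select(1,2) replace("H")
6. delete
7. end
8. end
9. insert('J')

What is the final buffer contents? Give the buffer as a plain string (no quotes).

Answer: MHXUJ

Derivation:
After op 1 (backspace): buf='NBXSUF' cursor=0
After op 2 (insert('M')): buf='MNBXSUF' cursor=1
After op 3 (left): buf='MNBXSUF' cursor=0
After op 4 (select(4,7) replace("U")): buf='MNBXU' cursor=5
After op 5 (select(1,2) replace("H")): buf='MHBXU' cursor=2
After op 6 (delete): buf='MHXU' cursor=2
After op 7 (end): buf='MHXU' cursor=4
After op 8 (end): buf='MHXU' cursor=4
After op 9 (insert('J')): buf='MHXUJ' cursor=5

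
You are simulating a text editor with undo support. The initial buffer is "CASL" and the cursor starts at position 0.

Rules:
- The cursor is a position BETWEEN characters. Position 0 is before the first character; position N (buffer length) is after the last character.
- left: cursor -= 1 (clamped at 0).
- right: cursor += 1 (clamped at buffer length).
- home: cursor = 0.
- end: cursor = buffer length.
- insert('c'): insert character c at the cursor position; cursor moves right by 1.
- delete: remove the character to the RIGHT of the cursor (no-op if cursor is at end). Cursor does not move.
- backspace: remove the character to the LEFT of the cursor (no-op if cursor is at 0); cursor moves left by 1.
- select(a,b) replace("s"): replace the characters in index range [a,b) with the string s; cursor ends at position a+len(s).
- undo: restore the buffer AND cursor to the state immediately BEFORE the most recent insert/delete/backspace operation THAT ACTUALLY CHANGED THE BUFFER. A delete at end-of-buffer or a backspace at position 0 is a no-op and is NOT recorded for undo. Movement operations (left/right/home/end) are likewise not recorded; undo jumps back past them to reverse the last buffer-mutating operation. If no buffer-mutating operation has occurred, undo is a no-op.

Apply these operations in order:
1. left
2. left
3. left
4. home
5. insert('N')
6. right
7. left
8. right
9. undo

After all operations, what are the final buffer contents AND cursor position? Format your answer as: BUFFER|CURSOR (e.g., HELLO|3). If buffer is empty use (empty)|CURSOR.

After op 1 (left): buf='CASL' cursor=0
After op 2 (left): buf='CASL' cursor=0
After op 3 (left): buf='CASL' cursor=0
After op 4 (home): buf='CASL' cursor=0
After op 5 (insert('N')): buf='NCASL' cursor=1
After op 6 (right): buf='NCASL' cursor=2
After op 7 (left): buf='NCASL' cursor=1
After op 8 (right): buf='NCASL' cursor=2
After op 9 (undo): buf='CASL' cursor=0

Answer: CASL|0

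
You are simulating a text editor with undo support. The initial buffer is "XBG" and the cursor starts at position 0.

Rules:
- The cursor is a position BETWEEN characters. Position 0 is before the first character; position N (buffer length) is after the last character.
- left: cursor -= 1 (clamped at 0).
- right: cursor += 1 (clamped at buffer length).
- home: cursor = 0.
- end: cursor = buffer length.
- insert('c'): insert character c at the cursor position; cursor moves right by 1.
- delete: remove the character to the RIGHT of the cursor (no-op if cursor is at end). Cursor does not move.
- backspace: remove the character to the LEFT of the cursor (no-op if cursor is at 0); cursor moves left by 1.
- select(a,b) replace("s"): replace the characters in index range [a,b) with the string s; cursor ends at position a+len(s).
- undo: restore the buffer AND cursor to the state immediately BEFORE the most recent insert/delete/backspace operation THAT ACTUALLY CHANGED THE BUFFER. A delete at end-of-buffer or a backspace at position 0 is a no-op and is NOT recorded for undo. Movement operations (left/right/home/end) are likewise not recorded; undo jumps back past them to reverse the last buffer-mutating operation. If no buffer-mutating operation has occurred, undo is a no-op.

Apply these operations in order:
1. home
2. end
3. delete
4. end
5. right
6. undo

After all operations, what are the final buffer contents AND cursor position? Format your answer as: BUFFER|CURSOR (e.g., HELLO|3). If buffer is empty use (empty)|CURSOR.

After op 1 (home): buf='XBG' cursor=0
After op 2 (end): buf='XBG' cursor=3
After op 3 (delete): buf='XBG' cursor=3
After op 4 (end): buf='XBG' cursor=3
After op 5 (right): buf='XBG' cursor=3
After op 6 (undo): buf='XBG' cursor=3

Answer: XBG|3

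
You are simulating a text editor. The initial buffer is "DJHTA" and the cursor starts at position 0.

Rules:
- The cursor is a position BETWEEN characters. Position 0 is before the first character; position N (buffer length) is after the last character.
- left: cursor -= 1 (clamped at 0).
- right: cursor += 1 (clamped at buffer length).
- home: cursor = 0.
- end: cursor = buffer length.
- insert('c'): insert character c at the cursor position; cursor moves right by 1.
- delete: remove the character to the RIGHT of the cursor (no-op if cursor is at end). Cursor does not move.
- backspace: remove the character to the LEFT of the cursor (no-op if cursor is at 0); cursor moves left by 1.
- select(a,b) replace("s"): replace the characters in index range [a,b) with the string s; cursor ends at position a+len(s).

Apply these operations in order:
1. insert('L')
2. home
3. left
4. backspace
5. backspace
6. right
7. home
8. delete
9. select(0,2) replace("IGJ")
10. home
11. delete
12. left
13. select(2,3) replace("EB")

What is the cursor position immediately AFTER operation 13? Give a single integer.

Answer: 4

Derivation:
After op 1 (insert('L')): buf='LDJHTA' cursor=1
After op 2 (home): buf='LDJHTA' cursor=0
After op 3 (left): buf='LDJHTA' cursor=0
After op 4 (backspace): buf='LDJHTA' cursor=0
After op 5 (backspace): buf='LDJHTA' cursor=0
After op 6 (right): buf='LDJHTA' cursor=1
After op 7 (home): buf='LDJHTA' cursor=0
After op 8 (delete): buf='DJHTA' cursor=0
After op 9 (select(0,2) replace("IGJ")): buf='IGJHTA' cursor=3
After op 10 (home): buf='IGJHTA' cursor=0
After op 11 (delete): buf='GJHTA' cursor=0
After op 12 (left): buf='GJHTA' cursor=0
After op 13 (select(2,3) replace("EB")): buf='GJEBTA' cursor=4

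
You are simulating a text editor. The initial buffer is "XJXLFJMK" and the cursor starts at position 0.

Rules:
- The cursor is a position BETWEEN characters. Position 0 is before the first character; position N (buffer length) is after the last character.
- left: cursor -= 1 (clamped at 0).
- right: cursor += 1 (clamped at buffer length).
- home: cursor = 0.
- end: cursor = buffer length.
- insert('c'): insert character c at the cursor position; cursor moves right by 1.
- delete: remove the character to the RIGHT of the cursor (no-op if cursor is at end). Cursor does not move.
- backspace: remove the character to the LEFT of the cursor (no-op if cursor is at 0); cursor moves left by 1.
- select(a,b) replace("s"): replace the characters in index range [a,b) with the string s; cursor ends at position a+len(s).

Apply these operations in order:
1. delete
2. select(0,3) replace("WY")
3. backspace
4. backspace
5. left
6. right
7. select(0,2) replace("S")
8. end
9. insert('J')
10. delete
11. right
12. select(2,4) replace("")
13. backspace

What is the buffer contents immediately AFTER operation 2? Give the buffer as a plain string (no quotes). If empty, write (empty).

After op 1 (delete): buf='JXLFJMK' cursor=0
After op 2 (select(0,3) replace("WY")): buf='WYFJMK' cursor=2

Answer: WYFJMK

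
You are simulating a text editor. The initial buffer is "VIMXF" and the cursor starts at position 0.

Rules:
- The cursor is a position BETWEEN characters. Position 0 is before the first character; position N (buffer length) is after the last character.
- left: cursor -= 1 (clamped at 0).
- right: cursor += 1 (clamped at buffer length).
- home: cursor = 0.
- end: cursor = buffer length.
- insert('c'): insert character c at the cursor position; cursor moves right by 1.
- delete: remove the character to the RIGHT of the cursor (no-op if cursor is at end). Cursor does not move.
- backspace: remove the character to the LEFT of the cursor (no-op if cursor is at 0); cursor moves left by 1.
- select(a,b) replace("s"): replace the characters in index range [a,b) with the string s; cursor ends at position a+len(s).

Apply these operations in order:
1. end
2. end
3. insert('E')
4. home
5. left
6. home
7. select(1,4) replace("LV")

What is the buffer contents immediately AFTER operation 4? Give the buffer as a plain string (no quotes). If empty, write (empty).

After op 1 (end): buf='VIMXF' cursor=5
After op 2 (end): buf='VIMXF' cursor=5
After op 3 (insert('E')): buf='VIMXFE' cursor=6
After op 4 (home): buf='VIMXFE' cursor=0

Answer: VIMXFE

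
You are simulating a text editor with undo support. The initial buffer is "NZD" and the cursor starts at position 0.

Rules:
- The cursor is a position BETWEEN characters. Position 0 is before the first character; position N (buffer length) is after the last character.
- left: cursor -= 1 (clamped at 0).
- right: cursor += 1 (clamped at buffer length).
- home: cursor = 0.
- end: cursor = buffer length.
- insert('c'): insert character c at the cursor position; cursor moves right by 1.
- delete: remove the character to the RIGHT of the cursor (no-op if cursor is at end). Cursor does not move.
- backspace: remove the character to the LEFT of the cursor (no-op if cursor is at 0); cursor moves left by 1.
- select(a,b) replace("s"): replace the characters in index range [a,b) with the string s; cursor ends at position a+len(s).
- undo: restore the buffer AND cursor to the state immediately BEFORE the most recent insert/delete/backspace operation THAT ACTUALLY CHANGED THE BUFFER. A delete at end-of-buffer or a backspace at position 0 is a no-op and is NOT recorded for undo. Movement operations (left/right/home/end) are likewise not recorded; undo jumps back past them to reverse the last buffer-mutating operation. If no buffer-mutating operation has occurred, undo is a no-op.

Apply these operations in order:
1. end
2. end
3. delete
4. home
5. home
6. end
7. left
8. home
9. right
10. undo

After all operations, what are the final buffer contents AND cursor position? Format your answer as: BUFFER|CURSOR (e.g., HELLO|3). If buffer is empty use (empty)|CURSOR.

After op 1 (end): buf='NZD' cursor=3
After op 2 (end): buf='NZD' cursor=3
After op 3 (delete): buf='NZD' cursor=3
After op 4 (home): buf='NZD' cursor=0
After op 5 (home): buf='NZD' cursor=0
After op 6 (end): buf='NZD' cursor=3
After op 7 (left): buf='NZD' cursor=2
After op 8 (home): buf='NZD' cursor=0
After op 9 (right): buf='NZD' cursor=1
After op 10 (undo): buf='NZD' cursor=1

Answer: NZD|1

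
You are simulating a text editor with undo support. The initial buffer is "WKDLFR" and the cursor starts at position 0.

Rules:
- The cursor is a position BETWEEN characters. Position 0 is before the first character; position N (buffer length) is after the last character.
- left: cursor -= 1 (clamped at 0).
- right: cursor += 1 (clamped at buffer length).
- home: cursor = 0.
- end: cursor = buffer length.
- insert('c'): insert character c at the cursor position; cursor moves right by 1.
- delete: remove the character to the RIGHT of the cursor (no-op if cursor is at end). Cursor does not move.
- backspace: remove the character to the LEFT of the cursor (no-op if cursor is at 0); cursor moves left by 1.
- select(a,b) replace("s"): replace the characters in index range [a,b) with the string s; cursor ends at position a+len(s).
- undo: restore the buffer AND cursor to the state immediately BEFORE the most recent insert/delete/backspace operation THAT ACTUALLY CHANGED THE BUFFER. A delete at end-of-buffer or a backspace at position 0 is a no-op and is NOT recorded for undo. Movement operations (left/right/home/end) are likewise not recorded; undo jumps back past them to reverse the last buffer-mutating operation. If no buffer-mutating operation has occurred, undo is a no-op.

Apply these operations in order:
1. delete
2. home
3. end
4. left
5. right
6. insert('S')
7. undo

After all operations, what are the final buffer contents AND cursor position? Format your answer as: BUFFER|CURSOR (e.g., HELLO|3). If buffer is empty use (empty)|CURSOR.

Answer: KDLFR|5

Derivation:
After op 1 (delete): buf='KDLFR' cursor=0
After op 2 (home): buf='KDLFR' cursor=0
After op 3 (end): buf='KDLFR' cursor=5
After op 4 (left): buf='KDLFR' cursor=4
After op 5 (right): buf='KDLFR' cursor=5
After op 6 (insert('S')): buf='KDLFRS' cursor=6
After op 7 (undo): buf='KDLFR' cursor=5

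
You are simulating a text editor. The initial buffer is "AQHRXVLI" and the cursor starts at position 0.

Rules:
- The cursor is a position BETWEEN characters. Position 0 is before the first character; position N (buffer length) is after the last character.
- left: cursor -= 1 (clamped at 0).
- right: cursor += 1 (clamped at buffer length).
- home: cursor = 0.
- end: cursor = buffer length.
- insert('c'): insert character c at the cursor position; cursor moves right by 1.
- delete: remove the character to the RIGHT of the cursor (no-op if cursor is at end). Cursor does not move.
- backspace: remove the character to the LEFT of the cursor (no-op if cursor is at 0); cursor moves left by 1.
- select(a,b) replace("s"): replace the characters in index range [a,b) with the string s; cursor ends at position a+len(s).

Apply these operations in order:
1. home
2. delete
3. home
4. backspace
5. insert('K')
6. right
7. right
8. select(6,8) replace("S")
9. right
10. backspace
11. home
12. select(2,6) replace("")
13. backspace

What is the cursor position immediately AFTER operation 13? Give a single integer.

After op 1 (home): buf='AQHRXVLI' cursor=0
After op 2 (delete): buf='QHRXVLI' cursor=0
After op 3 (home): buf='QHRXVLI' cursor=0
After op 4 (backspace): buf='QHRXVLI' cursor=0
After op 5 (insert('K')): buf='KQHRXVLI' cursor=1
After op 6 (right): buf='KQHRXVLI' cursor=2
After op 7 (right): buf='KQHRXVLI' cursor=3
After op 8 (select(6,8) replace("S")): buf='KQHRXVS' cursor=7
After op 9 (right): buf='KQHRXVS' cursor=7
After op 10 (backspace): buf='KQHRXV' cursor=6
After op 11 (home): buf='KQHRXV' cursor=0
After op 12 (select(2,6) replace("")): buf='KQ' cursor=2
After op 13 (backspace): buf='K' cursor=1

Answer: 1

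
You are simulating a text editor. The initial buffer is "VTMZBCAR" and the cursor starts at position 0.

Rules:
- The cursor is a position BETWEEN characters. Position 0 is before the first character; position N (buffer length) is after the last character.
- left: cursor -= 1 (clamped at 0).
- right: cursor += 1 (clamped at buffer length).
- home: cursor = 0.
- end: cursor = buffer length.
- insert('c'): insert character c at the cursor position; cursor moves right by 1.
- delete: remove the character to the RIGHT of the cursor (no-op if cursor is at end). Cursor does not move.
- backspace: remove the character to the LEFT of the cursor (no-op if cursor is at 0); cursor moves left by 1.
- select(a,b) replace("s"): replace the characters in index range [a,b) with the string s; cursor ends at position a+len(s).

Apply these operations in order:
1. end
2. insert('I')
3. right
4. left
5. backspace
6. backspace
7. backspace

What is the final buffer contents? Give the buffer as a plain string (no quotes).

Answer: VTMZBI

Derivation:
After op 1 (end): buf='VTMZBCAR' cursor=8
After op 2 (insert('I')): buf='VTMZBCARI' cursor=9
After op 3 (right): buf='VTMZBCARI' cursor=9
After op 4 (left): buf='VTMZBCARI' cursor=8
After op 5 (backspace): buf='VTMZBCAI' cursor=7
After op 6 (backspace): buf='VTMZBCI' cursor=6
After op 7 (backspace): buf='VTMZBI' cursor=5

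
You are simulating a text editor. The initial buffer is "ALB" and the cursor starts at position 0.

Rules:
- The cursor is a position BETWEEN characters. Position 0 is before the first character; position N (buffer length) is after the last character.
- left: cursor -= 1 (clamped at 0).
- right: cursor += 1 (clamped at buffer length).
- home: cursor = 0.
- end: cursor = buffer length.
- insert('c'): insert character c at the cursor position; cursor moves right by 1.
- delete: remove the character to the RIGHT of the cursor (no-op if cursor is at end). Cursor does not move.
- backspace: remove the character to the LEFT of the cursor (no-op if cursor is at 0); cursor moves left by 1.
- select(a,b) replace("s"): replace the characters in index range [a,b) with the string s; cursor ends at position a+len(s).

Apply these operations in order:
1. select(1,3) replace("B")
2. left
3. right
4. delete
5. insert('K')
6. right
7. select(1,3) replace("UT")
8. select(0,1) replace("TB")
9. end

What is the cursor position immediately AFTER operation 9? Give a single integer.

After op 1 (select(1,3) replace("B")): buf='AB' cursor=2
After op 2 (left): buf='AB' cursor=1
After op 3 (right): buf='AB' cursor=2
After op 4 (delete): buf='AB' cursor=2
After op 5 (insert('K')): buf='ABK' cursor=3
After op 6 (right): buf='ABK' cursor=3
After op 7 (select(1,3) replace("UT")): buf='AUT' cursor=3
After op 8 (select(0,1) replace("TB")): buf='TBUT' cursor=2
After op 9 (end): buf='TBUT' cursor=4

Answer: 4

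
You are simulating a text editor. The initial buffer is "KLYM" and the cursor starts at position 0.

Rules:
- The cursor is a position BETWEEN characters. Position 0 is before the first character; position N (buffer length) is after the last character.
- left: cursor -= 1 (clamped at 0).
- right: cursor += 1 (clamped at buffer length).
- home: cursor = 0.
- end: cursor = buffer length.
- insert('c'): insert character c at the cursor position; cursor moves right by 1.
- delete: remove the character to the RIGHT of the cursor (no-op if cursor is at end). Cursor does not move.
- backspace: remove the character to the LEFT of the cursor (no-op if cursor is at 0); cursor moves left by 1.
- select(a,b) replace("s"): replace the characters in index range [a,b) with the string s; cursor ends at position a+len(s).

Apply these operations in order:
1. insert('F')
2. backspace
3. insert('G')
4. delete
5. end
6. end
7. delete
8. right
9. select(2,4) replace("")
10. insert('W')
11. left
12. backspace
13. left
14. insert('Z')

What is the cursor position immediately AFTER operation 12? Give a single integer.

Answer: 1

Derivation:
After op 1 (insert('F')): buf='FKLYM' cursor=1
After op 2 (backspace): buf='KLYM' cursor=0
After op 3 (insert('G')): buf='GKLYM' cursor=1
After op 4 (delete): buf='GLYM' cursor=1
After op 5 (end): buf='GLYM' cursor=4
After op 6 (end): buf='GLYM' cursor=4
After op 7 (delete): buf='GLYM' cursor=4
After op 8 (right): buf='GLYM' cursor=4
After op 9 (select(2,4) replace("")): buf='GL' cursor=2
After op 10 (insert('W')): buf='GLW' cursor=3
After op 11 (left): buf='GLW' cursor=2
After op 12 (backspace): buf='GW' cursor=1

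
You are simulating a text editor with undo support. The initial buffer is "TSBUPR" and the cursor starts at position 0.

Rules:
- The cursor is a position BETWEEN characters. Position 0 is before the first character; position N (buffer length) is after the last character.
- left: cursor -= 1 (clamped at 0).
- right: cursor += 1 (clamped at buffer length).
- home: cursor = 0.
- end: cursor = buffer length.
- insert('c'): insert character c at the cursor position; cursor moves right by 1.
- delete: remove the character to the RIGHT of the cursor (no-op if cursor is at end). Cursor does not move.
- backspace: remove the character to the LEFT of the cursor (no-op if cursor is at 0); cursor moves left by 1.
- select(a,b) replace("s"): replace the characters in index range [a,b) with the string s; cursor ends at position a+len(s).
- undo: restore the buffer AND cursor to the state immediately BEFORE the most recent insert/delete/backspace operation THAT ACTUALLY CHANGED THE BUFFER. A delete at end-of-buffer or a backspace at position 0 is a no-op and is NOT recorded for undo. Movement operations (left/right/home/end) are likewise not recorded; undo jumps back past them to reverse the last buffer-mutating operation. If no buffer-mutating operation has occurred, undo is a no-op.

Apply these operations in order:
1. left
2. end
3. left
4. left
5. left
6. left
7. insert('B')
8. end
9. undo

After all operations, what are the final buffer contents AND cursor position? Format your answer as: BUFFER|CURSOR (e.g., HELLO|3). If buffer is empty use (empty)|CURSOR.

Answer: TSBUPR|2

Derivation:
After op 1 (left): buf='TSBUPR' cursor=0
After op 2 (end): buf='TSBUPR' cursor=6
After op 3 (left): buf='TSBUPR' cursor=5
After op 4 (left): buf='TSBUPR' cursor=4
After op 5 (left): buf='TSBUPR' cursor=3
After op 6 (left): buf='TSBUPR' cursor=2
After op 7 (insert('B')): buf='TSBBUPR' cursor=3
After op 8 (end): buf='TSBBUPR' cursor=7
After op 9 (undo): buf='TSBUPR' cursor=2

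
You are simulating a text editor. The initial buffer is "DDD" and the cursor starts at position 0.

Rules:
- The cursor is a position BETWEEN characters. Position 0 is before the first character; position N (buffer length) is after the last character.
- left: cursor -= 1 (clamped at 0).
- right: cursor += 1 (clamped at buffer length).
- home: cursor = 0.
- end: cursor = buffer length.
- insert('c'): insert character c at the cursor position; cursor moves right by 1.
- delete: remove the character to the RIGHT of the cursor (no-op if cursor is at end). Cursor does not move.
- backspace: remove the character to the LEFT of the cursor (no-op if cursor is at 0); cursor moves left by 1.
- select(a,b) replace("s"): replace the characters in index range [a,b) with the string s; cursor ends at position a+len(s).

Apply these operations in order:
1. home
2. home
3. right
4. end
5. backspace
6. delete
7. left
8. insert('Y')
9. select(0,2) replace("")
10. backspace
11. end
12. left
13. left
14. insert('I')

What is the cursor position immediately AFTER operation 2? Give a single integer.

Answer: 0

Derivation:
After op 1 (home): buf='DDD' cursor=0
After op 2 (home): buf='DDD' cursor=0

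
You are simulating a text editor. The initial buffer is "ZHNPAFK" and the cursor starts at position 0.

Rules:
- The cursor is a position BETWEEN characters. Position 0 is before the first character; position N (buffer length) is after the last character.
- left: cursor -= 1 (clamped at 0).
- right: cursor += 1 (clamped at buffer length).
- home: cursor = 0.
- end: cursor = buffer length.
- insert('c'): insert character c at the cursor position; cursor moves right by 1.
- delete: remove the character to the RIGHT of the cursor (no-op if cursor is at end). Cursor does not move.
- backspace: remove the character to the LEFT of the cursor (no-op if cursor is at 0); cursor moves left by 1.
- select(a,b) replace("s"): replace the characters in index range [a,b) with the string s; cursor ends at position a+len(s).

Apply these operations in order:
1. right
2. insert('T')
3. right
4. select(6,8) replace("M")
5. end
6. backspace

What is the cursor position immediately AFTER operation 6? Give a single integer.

After op 1 (right): buf='ZHNPAFK' cursor=1
After op 2 (insert('T')): buf='ZTHNPAFK' cursor=2
After op 3 (right): buf='ZTHNPAFK' cursor=3
After op 4 (select(6,8) replace("M")): buf='ZTHNPAM' cursor=7
After op 5 (end): buf='ZTHNPAM' cursor=7
After op 6 (backspace): buf='ZTHNPA' cursor=6

Answer: 6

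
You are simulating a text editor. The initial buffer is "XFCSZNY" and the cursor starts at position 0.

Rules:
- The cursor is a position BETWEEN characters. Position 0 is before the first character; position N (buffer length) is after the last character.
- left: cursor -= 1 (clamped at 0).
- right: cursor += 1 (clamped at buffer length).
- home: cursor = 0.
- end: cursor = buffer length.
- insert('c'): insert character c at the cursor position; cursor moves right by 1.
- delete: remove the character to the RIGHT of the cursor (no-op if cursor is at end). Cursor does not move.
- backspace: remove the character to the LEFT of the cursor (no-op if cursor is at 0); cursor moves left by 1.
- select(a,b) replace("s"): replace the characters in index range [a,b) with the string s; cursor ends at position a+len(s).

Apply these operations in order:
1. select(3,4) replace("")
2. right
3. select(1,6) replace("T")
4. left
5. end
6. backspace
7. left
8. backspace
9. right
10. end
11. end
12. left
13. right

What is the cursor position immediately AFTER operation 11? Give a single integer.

After op 1 (select(3,4) replace("")): buf='XFCZNY' cursor=3
After op 2 (right): buf='XFCZNY' cursor=4
After op 3 (select(1,6) replace("T")): buf='XT' cursor=2
After op 4 (left): buf='XT' cursor=1
After op 5 (end): buf='XT' cursor=2
After op 6 (backspace): buf='X' cursor=1
After op 7 (left): buf='X' cursor=0
After op 8 (backspace): buf='X' cursor=0
After op 9 (right): buf='X' cursor=1
After op 10 (end): buf='X' cursor=1
After op 11 (end): buf='X' cursor=1

Answer: 1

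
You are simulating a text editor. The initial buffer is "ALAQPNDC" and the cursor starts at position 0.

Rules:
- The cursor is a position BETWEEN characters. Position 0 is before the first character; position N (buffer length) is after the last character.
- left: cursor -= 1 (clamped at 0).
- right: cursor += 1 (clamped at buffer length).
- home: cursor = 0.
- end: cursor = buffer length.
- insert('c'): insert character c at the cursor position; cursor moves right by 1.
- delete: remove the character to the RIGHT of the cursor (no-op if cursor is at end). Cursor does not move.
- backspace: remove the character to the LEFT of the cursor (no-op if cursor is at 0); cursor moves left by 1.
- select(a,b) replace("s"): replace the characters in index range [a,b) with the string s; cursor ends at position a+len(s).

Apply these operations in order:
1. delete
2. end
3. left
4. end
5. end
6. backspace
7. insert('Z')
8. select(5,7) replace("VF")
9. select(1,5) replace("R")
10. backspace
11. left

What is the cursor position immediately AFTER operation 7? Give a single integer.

After op 1 (delete): buf='LAQPNDC' cursor=0
After op 2 (end): buf='LAQPNDC' cursor=7
After op 3 (left): buf='LAQPNDC' cursor=6
After op 4 (end): buf='LAQPNDC' cursor=7
After op 5 (end): buf='LAQPNDC' cursor=7
After op 6 (backspace): buf='LAQPND' cursor=6
After op 7 (insert('Z')): buf='LAQPNDZ' cursor=7

Answer: 7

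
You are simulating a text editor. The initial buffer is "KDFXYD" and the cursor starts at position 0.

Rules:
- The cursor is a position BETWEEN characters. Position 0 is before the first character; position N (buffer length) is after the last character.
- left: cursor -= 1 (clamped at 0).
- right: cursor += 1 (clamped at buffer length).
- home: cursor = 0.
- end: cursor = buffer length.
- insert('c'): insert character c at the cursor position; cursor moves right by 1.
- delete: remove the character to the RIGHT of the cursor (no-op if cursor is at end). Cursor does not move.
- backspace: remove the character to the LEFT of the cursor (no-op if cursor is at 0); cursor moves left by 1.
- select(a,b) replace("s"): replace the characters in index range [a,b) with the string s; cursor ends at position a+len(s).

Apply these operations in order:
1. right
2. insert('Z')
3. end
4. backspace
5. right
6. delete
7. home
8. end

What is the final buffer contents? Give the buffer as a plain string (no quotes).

After op 1 (right): buf='KDFXYD' cursor=1
After op 2 (insert('Z')): buf='KZDFXYD' cursor=2
After op 3 (end): buf='KZDFXYD' cursor=7
After op 4 (backspace): buf='KZDFXY' cursor=6
After op 5 (right): buf='KZDFXY' cursor=6
After op 6 (delete): buf='KZDFXY' cursor=6
After op 7 (home): buf='KZDFXY' cursor=0
After op 8 (end): buf='KZDFXY' cursor=6

Answer: KZDFXY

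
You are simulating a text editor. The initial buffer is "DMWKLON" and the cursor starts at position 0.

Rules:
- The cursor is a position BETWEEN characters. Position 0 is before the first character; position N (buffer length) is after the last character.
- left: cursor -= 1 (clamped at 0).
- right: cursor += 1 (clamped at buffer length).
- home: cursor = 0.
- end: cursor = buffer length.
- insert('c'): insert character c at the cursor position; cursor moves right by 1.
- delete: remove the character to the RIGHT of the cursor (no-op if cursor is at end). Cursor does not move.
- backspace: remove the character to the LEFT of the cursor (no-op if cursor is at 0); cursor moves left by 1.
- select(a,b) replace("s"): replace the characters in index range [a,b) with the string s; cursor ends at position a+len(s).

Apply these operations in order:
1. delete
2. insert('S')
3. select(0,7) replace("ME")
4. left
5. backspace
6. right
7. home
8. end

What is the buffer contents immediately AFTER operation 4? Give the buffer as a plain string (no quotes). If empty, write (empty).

Answer: ME

Derivation:
After op 1 (delete): buf='MWKLON' cursor=0
After op 2 (insert('S')): buf='SMWKLON' cursor=1
After op 3 (select(0,7) replace("ME")): buf='ME' cursor=2
After op 4 (left): buf='ME' cursor=1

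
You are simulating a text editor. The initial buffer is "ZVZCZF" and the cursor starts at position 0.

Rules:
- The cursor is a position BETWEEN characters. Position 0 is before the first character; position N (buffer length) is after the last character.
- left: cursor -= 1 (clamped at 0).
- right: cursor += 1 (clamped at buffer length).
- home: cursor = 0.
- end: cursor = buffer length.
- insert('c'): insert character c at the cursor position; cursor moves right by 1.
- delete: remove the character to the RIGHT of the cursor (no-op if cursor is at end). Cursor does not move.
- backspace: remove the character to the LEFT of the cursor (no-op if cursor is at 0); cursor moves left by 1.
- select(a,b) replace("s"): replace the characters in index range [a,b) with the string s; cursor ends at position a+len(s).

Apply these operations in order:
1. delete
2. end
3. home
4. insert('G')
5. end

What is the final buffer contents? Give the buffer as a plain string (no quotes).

Answer: GVZCZF

Derivation:
After op 1 (delete): buf='VZCZF' cursor=0
After op 2 (end): buf='VZCZF' cursor=5
After op 3 (home): buf='VZCZF' cursor=0
After op 4 (insert('G')): buf='GVZCZF' cursor=1
After op 5 (end): buf='GVZCZF' cursor=6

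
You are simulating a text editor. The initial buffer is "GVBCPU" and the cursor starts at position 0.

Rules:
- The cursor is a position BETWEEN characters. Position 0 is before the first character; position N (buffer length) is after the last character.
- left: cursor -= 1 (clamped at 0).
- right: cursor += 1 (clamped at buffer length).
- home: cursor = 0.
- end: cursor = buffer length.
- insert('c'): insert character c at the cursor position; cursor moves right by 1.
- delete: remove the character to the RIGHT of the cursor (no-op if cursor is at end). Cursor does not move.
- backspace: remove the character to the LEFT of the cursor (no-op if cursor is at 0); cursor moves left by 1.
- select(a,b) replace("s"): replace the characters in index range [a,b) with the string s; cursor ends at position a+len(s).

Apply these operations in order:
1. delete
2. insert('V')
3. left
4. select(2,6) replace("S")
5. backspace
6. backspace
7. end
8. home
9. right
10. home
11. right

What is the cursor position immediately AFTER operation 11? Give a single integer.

Answer: 1

Derivation:
After op 1 (delete): buf='VBCPU' cursor=0
After op 2 (insert('V')): buf='VVBCPU' cursor=1
After op 3 (left): buf='VVBCPU' cursor=0
After op 4 (select(2,6) replace("S")): buf='VVS' cursor=3
After op 5 (backspace): buf='VV' cursor=2
After op 6 (backspace): buf='V' cursor=1
After op 7 (end): buf='V' cursor=1
After op 8 (home): buf='V' cursor=0
After op 9 (right): buf='V' cursor=1
After op 10 (home): buf='V' cursor=0
After op 11 (right): buf='V' cursor=1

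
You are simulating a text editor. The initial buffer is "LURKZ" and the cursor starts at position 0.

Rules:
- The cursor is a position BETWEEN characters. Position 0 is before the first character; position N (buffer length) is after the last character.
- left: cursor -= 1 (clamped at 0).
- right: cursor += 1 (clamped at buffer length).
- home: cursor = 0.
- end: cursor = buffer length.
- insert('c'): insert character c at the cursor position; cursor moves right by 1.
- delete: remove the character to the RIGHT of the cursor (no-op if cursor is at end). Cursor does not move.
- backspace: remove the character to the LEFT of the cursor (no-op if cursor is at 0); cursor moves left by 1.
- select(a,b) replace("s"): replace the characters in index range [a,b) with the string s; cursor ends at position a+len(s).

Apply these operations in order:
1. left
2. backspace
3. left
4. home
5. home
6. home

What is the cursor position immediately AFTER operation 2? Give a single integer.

Answer: 0

Derivation:
After op 1 (left): buf='LURKZ' cursor=0
After op 2 (backspace): buf='LURKZ' cursor=0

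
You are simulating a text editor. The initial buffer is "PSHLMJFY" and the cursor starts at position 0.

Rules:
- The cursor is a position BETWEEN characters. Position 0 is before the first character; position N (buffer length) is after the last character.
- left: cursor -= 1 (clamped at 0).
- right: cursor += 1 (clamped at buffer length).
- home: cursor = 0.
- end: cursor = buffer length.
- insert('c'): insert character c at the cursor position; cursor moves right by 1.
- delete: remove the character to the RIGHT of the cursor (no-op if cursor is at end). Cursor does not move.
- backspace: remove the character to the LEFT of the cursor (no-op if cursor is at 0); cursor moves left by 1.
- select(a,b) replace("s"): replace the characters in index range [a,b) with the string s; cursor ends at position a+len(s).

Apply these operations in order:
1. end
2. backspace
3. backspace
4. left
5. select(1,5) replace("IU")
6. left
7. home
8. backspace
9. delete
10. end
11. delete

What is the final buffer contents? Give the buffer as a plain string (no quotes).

Answer: IUJ

Derivation:
After op 1 (end): buf='PSHLMJFY' cursor=8
After op 2 (backspace): buf='PSHLMJF' cursor=7
After op 3 (backspace): buf='PSHLMJ' cursor=6
After op 4 (left): buf='PSHLMJ' cursor=5
After op 5 (select(1,5) replace("IU")): buf='PIUJ' cursor=3
After op 6 (left): buf='PIUJ' cursor=2
After op 7 (home): buf='PIUJ' cursor=0
After op 8 (backspace): buf='PIUJ' cursor=0
After op 9 (delete): buf='IUJ' cursor=0
After op 10 (end): buf='IUJ' cursor=3
After op 11 (delete): buf='IUJ' cursor=3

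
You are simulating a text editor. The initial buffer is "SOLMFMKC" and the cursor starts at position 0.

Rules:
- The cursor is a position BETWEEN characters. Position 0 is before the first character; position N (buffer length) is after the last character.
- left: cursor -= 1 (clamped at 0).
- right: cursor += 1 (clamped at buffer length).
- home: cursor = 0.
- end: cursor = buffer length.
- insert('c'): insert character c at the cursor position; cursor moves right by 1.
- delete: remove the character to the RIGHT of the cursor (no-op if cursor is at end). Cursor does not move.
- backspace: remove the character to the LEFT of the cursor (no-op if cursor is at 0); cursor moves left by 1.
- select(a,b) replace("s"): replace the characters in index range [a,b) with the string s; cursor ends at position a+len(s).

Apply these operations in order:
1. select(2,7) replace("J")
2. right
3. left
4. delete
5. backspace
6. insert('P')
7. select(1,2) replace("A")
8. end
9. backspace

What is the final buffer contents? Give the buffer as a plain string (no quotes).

Answer: SA

Derivation:
After op 1 (select(2,7) replace("J")): buf='SOJC' cursor=3
After op 2 (right): buf='SOJC' cursor=4
After op 3 (left): buf='SOJC' cursor=3
After op 4 (delete): buf='SOJ' cursor=3
After op 5 (backspace): buf='SO' cursor=2
After op 6 (insert('P')): buf='SOP' cursor=3
After op 7 (select(1,2) replace("A")): buf='SAP' cursor=2
After op 8 (end): buf='SAP' cursor=3
After op 9 (backspace): buf='SA' cursor=2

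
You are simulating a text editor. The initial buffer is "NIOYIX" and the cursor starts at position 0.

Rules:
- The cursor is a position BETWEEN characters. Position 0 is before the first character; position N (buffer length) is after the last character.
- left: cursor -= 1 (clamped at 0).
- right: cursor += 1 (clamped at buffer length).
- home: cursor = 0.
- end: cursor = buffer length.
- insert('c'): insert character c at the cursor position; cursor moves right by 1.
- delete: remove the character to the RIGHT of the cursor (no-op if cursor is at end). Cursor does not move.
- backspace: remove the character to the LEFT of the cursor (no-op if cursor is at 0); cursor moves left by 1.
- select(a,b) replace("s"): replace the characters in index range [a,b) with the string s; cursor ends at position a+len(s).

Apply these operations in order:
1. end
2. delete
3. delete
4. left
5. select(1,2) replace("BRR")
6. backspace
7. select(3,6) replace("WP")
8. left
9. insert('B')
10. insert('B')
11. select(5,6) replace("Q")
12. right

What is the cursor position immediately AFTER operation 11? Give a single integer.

After op 1 (end): buf='NIOYIX' cursor=6
After op 2 (delete): buf='NIOYIX' cursor=6
After op 3 (delete): buf='NIOYIX' cursor=6
After op 4 (left): buf='NIOYIX' cursor=5
After op 5 (select(1,2) replace("BRR")): buf='NBRROYIX' cursor=4
After op 6 (backspace): buf='NBROYIX' cursor=3
After op 7 (select(3,6) replace("WP")): buf='NBRWPX' cursor=5
After op 8 (left): buf='NBRWPX' cursor=4
After op 9 (insert('B')): buf='NBRWBPX' cursor=5
After op 10 (insert('B')): buf='NBRWBBPX' cursor=6
After op 11 (select(5,6) replace("Q")): buf='NBRWBQPX' cursor=6

Answer: 6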